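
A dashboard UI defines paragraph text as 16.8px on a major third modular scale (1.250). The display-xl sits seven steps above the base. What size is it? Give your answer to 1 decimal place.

80.1px

Every step multiplies by the scale ratio.
16.8 × 1.250⁷ = 16.8 × 4.76837 ≈ 80.11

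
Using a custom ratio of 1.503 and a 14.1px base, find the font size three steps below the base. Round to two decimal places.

14.1 ÷ 1.503³ = 14.1 ÷ 3.39529 ≈ 4.15

4.15px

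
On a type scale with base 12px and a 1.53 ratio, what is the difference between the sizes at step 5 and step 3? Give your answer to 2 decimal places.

Step 3: 12.0 × 1.53³ = 42.9789px
Step 5: 12.0 × 1.53⁵ = 100.6094px
Difference: 100.6094 − 42.9789 = 57.6305px

57.63px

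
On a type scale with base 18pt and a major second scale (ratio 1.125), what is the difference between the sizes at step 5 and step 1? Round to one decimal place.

Step 1: 18.0 × 1.125 = 20.250pt
Step 5: 18.0 × 1.125⁵ = 32.437pt
Difference: 32.437 − 20.250 = 12.187pt

12.2pt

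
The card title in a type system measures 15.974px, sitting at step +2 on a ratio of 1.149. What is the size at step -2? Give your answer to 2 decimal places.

9.17px

The gap is -2 − (2) = -4 steps, so the factor is 1.149^-4.
15.974 ÷ 1.149⁴ = 15.974 ÷ 1.74293 ≈ 9.165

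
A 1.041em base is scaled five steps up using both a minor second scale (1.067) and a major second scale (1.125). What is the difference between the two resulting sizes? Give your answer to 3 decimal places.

0.436em

Minor second: 1.041 × 1.067⁵ = 1.43970em
Major second: 1.041 × 1.125⁵ = 1.87592em
Difference: 1.87592 − 1.43970 = 0.43622em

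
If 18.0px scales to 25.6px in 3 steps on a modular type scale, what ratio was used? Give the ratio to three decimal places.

The ratio satisfies 18.0 × r³ = 25.6, so r = (25.6 / 18.0)^(1/3).
r = 1.4222^(1/3) ≈ 1.1246

1.125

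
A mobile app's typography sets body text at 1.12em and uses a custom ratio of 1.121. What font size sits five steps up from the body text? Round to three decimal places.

1.983em

Each step on a modular scale multiplies by the ratio, so the size n steps from the base is base × ratioⁿ.
1.12 × 1.121⁵ = 1.12 × 1.77022 ≈ 1.983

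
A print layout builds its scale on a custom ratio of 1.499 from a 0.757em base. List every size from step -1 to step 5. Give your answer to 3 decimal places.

0.505em, 0.757em, 1.135em, 1.701em, 2.550em, 3.822em, 5.729em

Step -1: 0.757 ÷ 1.499 = 0.505
Step 0: 0.757em
Step 1: 0.757 × 1.499 = 1.135
Step 2: 0.757 × 1.499² = 1.701
Step 3: 0.757 × 1.499³ = 2.550
Step 4: 0.757 × 1.499⁴ = 3.822
Step 5: 0.757 × 1.499⁵ = 5.729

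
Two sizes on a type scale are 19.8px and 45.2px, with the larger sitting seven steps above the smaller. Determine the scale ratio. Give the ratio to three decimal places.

1.125

The ratio satisfies 19.8 × r⁷ = 45.2, so r = (45.2 / 19.8)^(1/7).
r = 2.2828^(1/7) ≈ 1.1252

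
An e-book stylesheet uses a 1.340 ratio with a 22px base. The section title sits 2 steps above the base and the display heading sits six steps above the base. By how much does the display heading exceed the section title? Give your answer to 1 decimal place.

Step 2: 22.0 × 1.340² = 39.503px
Step 6: 22.0 × 1.340⁶ = 127.365px
Difference: 127.365 − 39.503 = 87.862px

87.9px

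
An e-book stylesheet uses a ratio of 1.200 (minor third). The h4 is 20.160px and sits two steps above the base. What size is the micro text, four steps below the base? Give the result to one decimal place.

6.8px

20.160 ÷ 1.200⁶ = 20.160 ÷ 2.98598 ≈ 6.752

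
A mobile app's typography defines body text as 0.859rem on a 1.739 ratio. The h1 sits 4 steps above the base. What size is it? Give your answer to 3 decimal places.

7.856rem

0.859 × 1.739⁴ = 0.859 × 9.14531 ≈ 7.856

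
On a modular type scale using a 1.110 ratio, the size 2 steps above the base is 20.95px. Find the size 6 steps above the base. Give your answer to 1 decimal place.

20.95 × 1.110⁴ = 20.95 × 1.51807 ≈ 31.804

31.8px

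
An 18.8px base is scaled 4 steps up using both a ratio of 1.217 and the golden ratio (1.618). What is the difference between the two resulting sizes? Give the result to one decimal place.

At 1.217: 18.8 × 1.217⁴ = 41.240px
Golden ratio: 18.8 × 1.618⁴ = 128.846px
Difference: 128.846 − 41.240 = 87.606px

87.6px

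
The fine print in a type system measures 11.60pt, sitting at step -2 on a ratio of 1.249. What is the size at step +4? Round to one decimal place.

44.0pt

11.60 × 1.249⁶ = 11.60 × 3.79642 ≈ 44.039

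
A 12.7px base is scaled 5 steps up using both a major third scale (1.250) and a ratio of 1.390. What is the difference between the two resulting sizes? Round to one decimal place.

27.1px

Major third: 12.7 × 1.250⁵ = 38.757px
At 1.390: 12.7 × 1.390⁵ = 65.899px
Difference: 65.899 − 38.757 = 27.142px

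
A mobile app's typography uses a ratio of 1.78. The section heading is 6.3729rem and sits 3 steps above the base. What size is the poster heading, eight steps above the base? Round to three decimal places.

113.877rem

The gap is 8 − (3) = 5 steps, so the factor is 1.78^5.
6.3729 × 1.78⁵ = 6.3729 × 17.86899 ≈ 113.877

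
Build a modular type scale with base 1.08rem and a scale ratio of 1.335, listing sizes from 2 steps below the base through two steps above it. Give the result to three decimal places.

Step -2: 1.08 ÷ 1.335² = 0.606
Step -1: 1.08 ÷ 1.335 = 0.809
Step 0: 1.08rem
Step 1: 1.08 × 1.335 = 1.442
Step 2: 1.08 × 1.335² = 1.925

0.606rem, 0.809rem, 1.080rem, 1.442rem, 1.925rem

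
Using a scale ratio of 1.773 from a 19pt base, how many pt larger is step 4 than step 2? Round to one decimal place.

Step 2: 19.0 × 1.773² = 59.727pt
Step 4: 19.0 × 1.773⁴ = 187.754pt
Difference: 187.754 − 59.727 = 128.027pt

128.0pt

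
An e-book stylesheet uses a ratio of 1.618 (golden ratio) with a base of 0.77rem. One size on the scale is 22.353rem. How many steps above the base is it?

1.618ⁿ = 22.353 / 0.77 = 29.0299
n = ln(29.0299) / ln(1.618) = 3.3683 / 0.4812 ≈ 7.00

7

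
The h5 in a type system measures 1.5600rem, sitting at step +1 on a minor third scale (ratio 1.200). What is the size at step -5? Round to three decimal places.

Moving from step +1 to step -5 is 6 steps down, so divide by r⁶.
1.5600 ÷ 1.200⁶ = 1.5600 ÷ 2.98598 ≈ 0.522

0.522rem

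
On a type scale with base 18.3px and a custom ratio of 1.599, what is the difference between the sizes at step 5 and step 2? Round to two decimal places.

Step 2: 18.3 × 1.599² = 46.7895px
Step 5: 18.3 × 1.599⁵ = 191.2905px
Difference: 191.2905 − 46.7895 = 144.5010px

144.50px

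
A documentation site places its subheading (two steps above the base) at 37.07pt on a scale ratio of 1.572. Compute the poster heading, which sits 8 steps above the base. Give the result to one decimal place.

559.4pt

37.07 × 1.572⁶ = 37.07 × 15.09090 ≈ 559.420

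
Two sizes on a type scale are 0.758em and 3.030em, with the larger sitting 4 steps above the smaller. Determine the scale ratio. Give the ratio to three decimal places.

1.414

The ratio satisfies 0.758 × r⁴ = 3.030, so r = (3.030 / 0.758)^(1/4).
r = 3.9974^(1/4) ≈ 1.4140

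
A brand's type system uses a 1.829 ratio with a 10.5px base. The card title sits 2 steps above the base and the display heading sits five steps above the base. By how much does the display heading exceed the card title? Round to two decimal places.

Step 2: 10.5 × 1.829² = 35.1250px
Step 5: 10.5 × 1.829⁵ = 214.9106px
Difference: 214.9106 − 35.1250 = 179.7856px

179.79px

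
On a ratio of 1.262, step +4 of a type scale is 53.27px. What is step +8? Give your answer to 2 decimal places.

135.12px

53.27 × 1.262⁴ = 53.27 × 2.53651 ≈ 135.120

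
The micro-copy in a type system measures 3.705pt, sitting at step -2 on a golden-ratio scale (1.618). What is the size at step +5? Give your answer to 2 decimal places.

3.705 × 1.618⁷ = 3.705 × 29.03017 ≈ 107.557

107.56pt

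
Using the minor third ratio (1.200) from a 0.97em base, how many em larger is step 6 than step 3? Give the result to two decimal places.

1.22em

Step 3: 0.97 × 1.200³ = 1.6762em
Step 6: 0.97 × 1.200⁶ = 2.8964em
Difference: 2.8964 − 1.6762 = 1.2202em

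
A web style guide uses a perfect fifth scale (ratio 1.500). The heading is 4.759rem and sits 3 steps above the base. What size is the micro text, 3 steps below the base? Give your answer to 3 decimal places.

0.418rem

The gap is -3 − (3) = -6 steps, so the factor is 1.500^-6.
4.759 ÷ 1.500⁶ = 4.759 ÷ 11.39062 ≈ 0.418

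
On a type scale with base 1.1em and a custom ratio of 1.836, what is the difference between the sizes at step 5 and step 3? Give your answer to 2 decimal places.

16.14em

Step 3: 1.1 × 1.836³ = 6.8079em
Step 5: 1.1 × 1.836⁵ = 22.9486em
Difference: 22.9486 − 6.8079 = 16.1407em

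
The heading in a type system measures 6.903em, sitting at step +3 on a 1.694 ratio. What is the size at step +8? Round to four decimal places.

6.903 × 1.694⁵ = 6.903 × 13.94977 ≈ 96.2953

96.2953em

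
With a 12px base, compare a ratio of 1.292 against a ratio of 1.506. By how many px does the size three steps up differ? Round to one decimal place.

At 1.292: 12.0 × 1.292³ = 25.880px
At 1.506: 12.0 × 1.506³ = 40.988px
Difference: 40.988 − 25.880 = 15.108px

15.1px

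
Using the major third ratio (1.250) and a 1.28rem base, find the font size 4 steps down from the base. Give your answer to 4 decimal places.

0.5243rem

Every step multiplies by the scale ratio.
1.28 ÷ 1.250⁴ = 1.28 ÷ 2.44141 ≈ 0.5243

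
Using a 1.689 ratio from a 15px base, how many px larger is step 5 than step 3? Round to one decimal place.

133.9px

Step 3: 15.0 × 1.689³ = 72.274px
Step 5: 15.0 × 1.689⁵ = 206.177px
Difference: 206.177 − 72.274 = 133.903px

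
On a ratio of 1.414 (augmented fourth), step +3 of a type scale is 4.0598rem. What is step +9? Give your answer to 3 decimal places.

32.449rem

The gap is 9 − (3) = 6 steps, so the factor is 1.414^6.
4.0598 × 1.414⁶ = 4.0598 × 7.99275 ≈ 32.449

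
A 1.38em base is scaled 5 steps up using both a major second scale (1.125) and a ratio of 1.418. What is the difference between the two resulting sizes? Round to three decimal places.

5.425em

Major second: 1.38 × 1.125⁵ = 2.48680em
At 1.418: 1.38 × 1.418⁵ = 7.91153em
Difference: 7.91153 − 2.48680 = 5.42473em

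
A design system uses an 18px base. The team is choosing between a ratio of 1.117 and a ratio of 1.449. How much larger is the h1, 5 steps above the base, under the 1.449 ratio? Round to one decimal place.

83.7px

At 1.117: 18.0 × 1.117⁵ = 31.300px
At 1.449: 18.0 × 1.449⁵ = 114.978px
Difference: 114.978 − 31.300 = 83.678px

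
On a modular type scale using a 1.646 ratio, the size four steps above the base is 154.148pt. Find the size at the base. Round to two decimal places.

154.148 ÷ 1.646⁴ = 154.148 ÷ 7.34039 ≈ 21.000

21.00pt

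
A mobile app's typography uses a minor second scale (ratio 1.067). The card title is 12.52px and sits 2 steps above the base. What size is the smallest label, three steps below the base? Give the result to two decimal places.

12.52 ÷ 1.067⁵ = 12.52 ÷ 1.38300 ≈ 9.053

9.05px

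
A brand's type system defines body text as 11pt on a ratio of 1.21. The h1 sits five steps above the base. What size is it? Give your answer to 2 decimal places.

11.0 × 1.21⁵ = 11.0 × 2.59374 ≈ 28.53

28.53pt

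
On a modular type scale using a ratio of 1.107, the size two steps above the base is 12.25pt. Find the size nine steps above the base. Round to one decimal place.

12.25 × 1.107⁷ = 12.25 × 2.03720 ≈ 24.956

25.0pt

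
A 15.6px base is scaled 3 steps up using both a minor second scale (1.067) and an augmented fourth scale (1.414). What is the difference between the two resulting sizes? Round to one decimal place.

25.2px

Minor second: 15.6 × 1.067³ = 18.950px
Augmented fourth: 15.6 × 1.414³ = 44.103px
Difference: 44.103 − 18.950 = 25.153px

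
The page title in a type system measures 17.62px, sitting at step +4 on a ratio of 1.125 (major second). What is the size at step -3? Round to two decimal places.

7.73px

17.62 ÷ 1.125⁷ = 17.62 ÷ 2.28070 ≈ 7.726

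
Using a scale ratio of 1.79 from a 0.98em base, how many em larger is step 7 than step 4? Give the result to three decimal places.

Step 4: 0.98 × 1.79⁴ = 10.06093em
Step 7: 0.98 × 1.79⁷ = 57.70285em
Difference: 57.70285 − 10.06093 = 47.64192em

47.642em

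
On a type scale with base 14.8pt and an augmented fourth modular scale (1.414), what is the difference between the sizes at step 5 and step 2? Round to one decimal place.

Step 2: 14.8 × 1.414² = 29.591pt
Step 5: 14.8 × 1.414⁵ = 83.658pt
Difference: 83.658 − 29.591 = 54.067pt

54.1pt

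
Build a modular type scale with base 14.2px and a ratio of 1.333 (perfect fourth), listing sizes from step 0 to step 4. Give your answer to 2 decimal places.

Step 0: 14.2px
Step 1: 14.2 × 1.333 = 18.93
Step 2: 14.2 × 1.333² = 25.23
Step 3: 14.2 × 1.333³ = 33.63
Step 4: 14.2 × 1.333⁴ = 44.83

14.20px, 18.93px, 25.23px, 33.63px, 44.83px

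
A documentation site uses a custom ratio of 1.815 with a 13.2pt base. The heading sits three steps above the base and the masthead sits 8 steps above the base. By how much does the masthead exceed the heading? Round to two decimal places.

1475.56pt

Step 3: 13.2 × 1.815³ = 78.9230pt
Step 8: 13.2 × 1.815⁸ = 1554.4865pt
Difference: 1554.4865 − 78.9230 = 1475.5635pt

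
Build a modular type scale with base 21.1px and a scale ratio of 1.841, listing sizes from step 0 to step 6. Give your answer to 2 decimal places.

21.10px, 38.85px, 71.51px, 131.66px, 242.38px, 446.22px, 821.50px

Step 0: 21.1px
Step 1: 21.1 × 1.841 = 38.85
Step 2: 21.1 × 1.841² = 71.51
Step 3: 21.1 × 1.841³ = 131.66
Step 4: 21.1 × 1.841⁴ = 242.38
Step 5: 21.1 × 1.841⁵ = 446.22
Step 6: 21.1 × 1.841⁶ = 821.50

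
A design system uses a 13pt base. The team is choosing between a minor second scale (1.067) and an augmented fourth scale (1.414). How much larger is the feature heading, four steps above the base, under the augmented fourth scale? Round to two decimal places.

Minor second: 13.0 × 1.067⁴ = 16.8500pt
Augmented fourth: 13.0 × 1.414⁴ = 51.9686pt
Difference: 51.9686 − 16.8500 = 35.1186pt

35.12pt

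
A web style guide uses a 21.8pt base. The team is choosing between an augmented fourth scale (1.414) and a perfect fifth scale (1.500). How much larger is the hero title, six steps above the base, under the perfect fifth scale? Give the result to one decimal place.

Augmented fourth: 21.8 × 1.414⁶ = 174.242pt
Perfect fifth: 21.8 × 1.500⁶ = 248.316pt
Difference: 248.316 − 174.242 = 74.074pt

74.1pt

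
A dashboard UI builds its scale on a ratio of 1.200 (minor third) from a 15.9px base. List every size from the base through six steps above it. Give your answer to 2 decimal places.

15.90px, 19.08px, 22.90px, 27.48px, 32.97px, 39.56px, 47.48px

Step 0: 15.9px
Step 1: 15.9 × 1.200 = 19.08
Step 2: 15.9 × 1.200² = 22.90
Step 3: 15.9 × 1.200³ = 27.48
Step 4: 15.9 × 1.200⁴ = 32.97
Step 5: 15.9 × 1.200⁵ = 39.56
Step 6: 15.9 × 1.200⁶ = 47.48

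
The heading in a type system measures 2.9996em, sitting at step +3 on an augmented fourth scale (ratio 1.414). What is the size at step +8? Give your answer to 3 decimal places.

16.955em

2.9996 × 1.414⁵ = 2.9996 × 5.65258 ≈ 16.955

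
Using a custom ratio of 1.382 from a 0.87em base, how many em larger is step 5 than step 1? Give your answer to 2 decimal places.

Step 1: 0.87 × 1.382 = 1.2023em
Step 5: 0.87 × 1.382⁵ = 4.3859em
Difference: 4.3859 − 1.2023 = 3.1836em

3.18em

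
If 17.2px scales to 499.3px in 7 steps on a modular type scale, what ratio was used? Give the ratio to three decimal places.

r⁷ = 499.3 / 17.2, so r = (499.3/17.2)^(1/7).
r = 29.0291^(1/7) ≈ 1.6180

1.618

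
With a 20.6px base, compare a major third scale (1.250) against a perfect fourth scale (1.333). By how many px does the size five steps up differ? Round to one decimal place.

23.8px

Major third: 20.6 × 1.250⁵ = 62.866px
Perfect fourth: 20.6 × 1.333⁵ = 86.700px
Difference: 86.700 − 62.866 = 23.834px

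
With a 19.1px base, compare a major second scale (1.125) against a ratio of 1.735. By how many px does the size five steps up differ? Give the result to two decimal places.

265.86px

Major second: 19.1 × 1.125⁵ = 34.4188px
At 1.735: 19.1 × 1.735⁵ = 300.2830px
Difference: 300.2830 − 34.4188 = 265.8642px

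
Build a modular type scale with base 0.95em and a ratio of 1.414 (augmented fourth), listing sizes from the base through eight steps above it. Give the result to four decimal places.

0.9500em, 1.3433em, 1.8994em, 2.6858em, 3.7977em, 5.3700em, 7.5931em, 10.7367em, 15.1816em

Step 0: 0.95em
Step 1: 0.95 × 1.414 = 1.3433
Step 2: 0.95 × 1.414² = 1.8994
Step 3: 0.95 × 1.414³ = 2.6858
Step 4: 0.95 × 1.414⁴ = 3.7977
Step 5: 0.95 × 1.414⁵ = 5.3700
Step 6: 0.95 × 1.414⁶ = 7.5931
Step 7: 0.95 × 1.414⁷ = 10.7367
Step 8: 0.95 × 1.414⁸ = 15.1816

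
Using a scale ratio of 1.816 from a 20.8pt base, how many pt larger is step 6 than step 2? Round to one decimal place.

677.4pt

Step 2: 20.8 × 1.816² = 68.595pt
Step 6: 20.8 × 1.816⁶ = 746.034pt
Difference: 746.034 − 68.595 = 677.439pt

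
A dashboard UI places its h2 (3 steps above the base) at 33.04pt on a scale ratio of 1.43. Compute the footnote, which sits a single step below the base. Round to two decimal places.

Moving from step +3 to step -1 is 4 steps down, so divide by r⁴.
33.04 ÷ 1.43⁴ = 33.04 ÷ 4.18162 ≈ 7.901

7.90pt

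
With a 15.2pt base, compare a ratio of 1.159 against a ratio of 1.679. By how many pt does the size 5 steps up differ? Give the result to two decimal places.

At 1.159: 15.2 × 1.159⁵ = 31.7878pt
At 1.679: 15.2 × 1.679⁵ = 202.8136pt
Difference: 202.8136 − 31.7878 = 171.0258pt

171.03pt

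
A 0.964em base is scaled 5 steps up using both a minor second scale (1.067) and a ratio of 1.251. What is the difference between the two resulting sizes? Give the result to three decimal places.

1.620em

Minor second: 0.964 × 1.067⁵ = 1.33321em
At 1.251: 0.964 × 1.251⁵ = 2.95368em
Difference: 2.95368 − 1.33321 = 1.62047em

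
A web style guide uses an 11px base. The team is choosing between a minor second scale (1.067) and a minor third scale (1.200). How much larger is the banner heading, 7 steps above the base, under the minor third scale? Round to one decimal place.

Minor second: 11.0 × 1.067⁷ = 17.320px
Minor third: 11.0 × 1.200⁷ = 39.415px
Difference: 39.415 − 17.320 = 22.095px

22.1px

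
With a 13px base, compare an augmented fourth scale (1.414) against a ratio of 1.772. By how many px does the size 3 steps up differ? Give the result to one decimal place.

35.6px

Augmented fourth: 13.0 × 1.414³ = 36.753px
At 1.772: 13.0 × 1.772³ = 72.333px
Difference: 72.333 − 36.753 = 35.580px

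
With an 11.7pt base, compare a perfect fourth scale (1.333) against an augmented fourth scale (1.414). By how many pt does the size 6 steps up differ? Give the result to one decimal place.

Perfect fourth: 11.7 × 1.333⁶ = 65.640pt
Augmented fourth: 11.7 × 1.414⁶ = 93.515pt
Difference: 93.515 − 65.640 = 27.875pt

27.9pt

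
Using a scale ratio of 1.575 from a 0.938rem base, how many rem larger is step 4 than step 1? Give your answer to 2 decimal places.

Step 1: 0.938 × 1.575 = 1.4773rem
Step 4: 0.938 × 1.575⁴ = 5.7720rem
Difference: 5.7720 − 1.4773 = 4.2947rem

4.29rem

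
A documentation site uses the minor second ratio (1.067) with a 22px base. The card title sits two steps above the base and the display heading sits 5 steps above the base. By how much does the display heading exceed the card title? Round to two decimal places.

Step 2: 22.0 × 1.067² = 25.0468px
Step 5: 22.0 × 1.067⁵ = 30.4260px
Difference: 30.4260 − 25.0468 = 5.3792px

5.38px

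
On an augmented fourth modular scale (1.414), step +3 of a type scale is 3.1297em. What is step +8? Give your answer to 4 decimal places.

17.6909em

3.1297 × 1.414⁵ = 3.1297 × 5.65258 ≈ 17.6909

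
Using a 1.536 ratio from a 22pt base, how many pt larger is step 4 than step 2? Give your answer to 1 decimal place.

Step 2: 22.0 × 1.536² = 51.905pt
Step 4: 22.0 × 1.536⁴ = 122.458pt
Difference: 122.458 − 51.905 = 70.553pt

70.6pt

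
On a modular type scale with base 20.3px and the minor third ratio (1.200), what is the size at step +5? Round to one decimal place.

20.3 × 1.200⁵ = 20.3 × 2.48832 ≈ 50.51

50.5px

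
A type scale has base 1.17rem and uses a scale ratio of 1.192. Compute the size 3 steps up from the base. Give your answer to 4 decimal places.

A modular type scale is a geometric sequence: sizeₙ = base × rⁿ.
1.17 × 1.192³ = 1.17 × 1.69367 ≈ 1.9816

1.9816rem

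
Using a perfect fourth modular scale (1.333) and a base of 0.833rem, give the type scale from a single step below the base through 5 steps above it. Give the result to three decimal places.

0.625rem, 0.833rem, 1.110rem, 1.480rem, 1.973rem, 2.630rem, 3.506rem

Step -1: 0.833 ÷ 1.333 = 0.625
Step 0: 0.833rem
Step 1: 0.833 × 1.333 = 1.110
Step 2: 0.833 × 1.333² = 1.480
Step 3: 0.833 × 1.333³ = 1.973
Step 4: 0.833 × 1.333⁴ = 2.630
Step 5: 0.833 × 1.333⁵ = 3.506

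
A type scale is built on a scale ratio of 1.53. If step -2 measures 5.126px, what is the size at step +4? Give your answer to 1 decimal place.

65.8px

The gap is 4 − (-2) = 6 steps, so the factor is 1.53^6.
5.126 × 1.53⁶ = 5.126 × 12.82769 ≈ 65.755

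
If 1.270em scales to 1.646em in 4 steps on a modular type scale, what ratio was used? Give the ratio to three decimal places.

1.067

r⁴ = 1.646 / 1.270, so r = (1.646/1.270)^(1/4).
r = 1.2961^(1/4) ≈ 1.0670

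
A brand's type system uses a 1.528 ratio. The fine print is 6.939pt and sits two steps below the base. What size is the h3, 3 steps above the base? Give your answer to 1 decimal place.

57.8pt

Moving from step -2 to step +3 is 5 steps up, so multiply by r⁵.
6.939 × 1.528⁵ = 6.939 × 8.32946 ≈ 57.798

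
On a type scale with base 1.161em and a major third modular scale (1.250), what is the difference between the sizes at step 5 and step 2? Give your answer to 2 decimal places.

1.73em

Step 2: 1.161 × 1.250² = 1.8141em
Step 5: 1.161 × 1.250⁵ = 3.5431em
Difference: 3.5431 − 1.8141 = 1.7290em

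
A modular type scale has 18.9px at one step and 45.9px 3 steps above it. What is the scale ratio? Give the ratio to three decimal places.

1.344

r³ = 45.9 / 18.9, so r = (45.9/18.9)^(1/3).
r = 2.4286^(1/3) ≈ 1.3442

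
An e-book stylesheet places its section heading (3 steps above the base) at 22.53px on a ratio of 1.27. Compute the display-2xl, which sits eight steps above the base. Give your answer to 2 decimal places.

The gap is 8 − (3) = 5 steps, so the factor is 1.27^5.
22.53 × 1.27⁵ = 22.53 × 3.30384 ≈ 74.435

74.44px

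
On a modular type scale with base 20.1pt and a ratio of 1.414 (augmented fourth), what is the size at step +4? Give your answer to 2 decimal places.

80.35pt

Each step on a modular scale multiplies by the ratio, so the size n steps from the base is base × ratioⁿ.
20.1 × 1.414⁴ = 20.1 × 3.99758 ≈ 80.35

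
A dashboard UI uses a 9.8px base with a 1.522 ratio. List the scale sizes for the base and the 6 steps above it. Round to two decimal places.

9.80px, 14.92px, 22.70px, 34.55px, 52.59px, 80.04px, 121.82px

Step 0: 9.8px
Step 1: 9.8 × 1.522 = 14.92
Step 2: 9.8 × 1.522² = 22.70
Step 3: 9.8 × 1.522³ = 34.55
Step 4: 9.8 × 1.522⁴ = 52.59
Step 5: 9.8 × 1.522⁵ = 80.04
Step 6: 9.8 × 1.522⁶ = 121.82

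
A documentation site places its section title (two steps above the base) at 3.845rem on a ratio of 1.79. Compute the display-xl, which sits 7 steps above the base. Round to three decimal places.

70.658rem

3.845 × 1.79⁵ = 3.845 × 18.37660 ≈ 70.658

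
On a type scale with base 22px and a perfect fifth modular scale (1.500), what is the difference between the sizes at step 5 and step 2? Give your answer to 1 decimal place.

117.6px

Step 2: 22.0 × 1.500² = 49.500px
Step 5: 22.0 × 1.500⁵ = 167.062px
Difference: 167.062 − 49.500 = 117.562px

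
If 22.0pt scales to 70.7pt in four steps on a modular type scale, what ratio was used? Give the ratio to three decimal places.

1.339

The ratio satisfies 22.0 × r⁴ = 70.7, so r = (70.7 / 22.0)^(1/4).
r = 3.2136^(1/4) ≈ 1.3389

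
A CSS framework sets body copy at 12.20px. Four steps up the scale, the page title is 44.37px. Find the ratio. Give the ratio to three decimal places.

The ratio satisfies 12.20 × r⁴ = 44.37, so r = (44.37 / 12.20)^(1/4).
r = 3.6369^(1/4) ≈ 1.3810

1.381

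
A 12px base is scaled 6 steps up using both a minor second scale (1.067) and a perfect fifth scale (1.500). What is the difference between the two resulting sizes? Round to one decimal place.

Minor second: 12.0 × 1.067⁶ = 17.708px
Perfect fifth: 12.0 × 1.500⁶ = 136.688px
Difference: 136.688 − 17.708 = 118.980px

119.0px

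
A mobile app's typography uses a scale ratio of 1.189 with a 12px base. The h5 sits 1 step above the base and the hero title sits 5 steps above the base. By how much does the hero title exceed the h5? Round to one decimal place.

Step 1: 12.0 × 1.189 = 14.268px
Step 5: 12.0 × 1.189⁵ = 28.516px
Difference: 28.516 − 14.268 = 14.248px

14.2px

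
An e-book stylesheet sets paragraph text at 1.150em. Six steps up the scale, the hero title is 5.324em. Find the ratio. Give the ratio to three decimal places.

1.291

The ratio satisfies 1.150 × r⁶ = 5.324, so r = (5.324 / 1.150)^(1/6).
r = 4.6296^(1/6) ≈ 1.2910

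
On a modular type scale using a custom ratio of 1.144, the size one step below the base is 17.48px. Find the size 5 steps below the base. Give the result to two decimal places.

10.21px

17.48 ÷ 1.144⁴ = 17.48 ÷ 1.71279 ≈ 10.206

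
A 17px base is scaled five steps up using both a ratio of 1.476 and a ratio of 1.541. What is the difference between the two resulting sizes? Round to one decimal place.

At 1.476: 17.0 × 1.476⁵ = 119.091px
At 1.541: 17.0 × 1.541⁵ = 147.728px
Difference: 147.728 − 119.091 = 28.637px

28.6px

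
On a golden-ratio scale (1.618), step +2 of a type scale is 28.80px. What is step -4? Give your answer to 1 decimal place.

28.80 ÷ 1.618⁶ = 28.80 ÷ 17.94201 ≈ 1.605

1.6px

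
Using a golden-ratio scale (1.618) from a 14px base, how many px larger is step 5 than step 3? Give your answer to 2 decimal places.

95.94px

Step 3: 14.0 × 1.618³ = 59.3012px
Step 5: 14.0 × 1.618⁵ = 155.2461px
Difference: 155.2461 − 59.3012 = 95.9449px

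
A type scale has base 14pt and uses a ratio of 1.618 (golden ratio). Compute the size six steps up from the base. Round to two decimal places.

14.0 × 1.618⁶ = 14.0 × 17.94201 ≈ 251.19

251.19pt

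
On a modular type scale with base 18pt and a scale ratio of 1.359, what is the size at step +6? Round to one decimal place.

113.4pt

18.0 × 1.359⁶ = 18.0 × 6.29965 ≈ 113.39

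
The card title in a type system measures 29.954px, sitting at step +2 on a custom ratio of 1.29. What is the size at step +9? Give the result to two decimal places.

29.954 × 1.29⁷ = 29.954 × 5.94467 ≈ 178.067

178.07px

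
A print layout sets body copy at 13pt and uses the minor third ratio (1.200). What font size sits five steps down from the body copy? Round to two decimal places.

5.22pt

13.0 ÷ 1.200⁵ = 13.0 ÷ 2.48832 ≈ 5.22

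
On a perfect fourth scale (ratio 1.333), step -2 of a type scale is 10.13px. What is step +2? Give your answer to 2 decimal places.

31.98px

Moving from step -2 to step +2 is 4 steps up, so multiply by r⁴.
10.13 × 1.333⁴ = 10.13 × 3.15733 ≈ 31.984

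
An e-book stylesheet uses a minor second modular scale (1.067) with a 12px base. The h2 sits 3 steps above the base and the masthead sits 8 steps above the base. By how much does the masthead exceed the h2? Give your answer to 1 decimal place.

Step 3: 12.0 × 1.067³ = 14.577px
Step 8: 12.0 × 1.067⁸ = 20.160px
Difference: 20.160 − 14.577 = 5.583px

5.6px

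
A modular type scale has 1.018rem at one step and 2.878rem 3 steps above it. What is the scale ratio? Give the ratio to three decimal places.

1.414

The ratio satisfies 1.018 × r³ = 2.878, so r = (2.878 / 1.018)^(1/3).
r = 2.8271^(1/3) ≈ 1.4140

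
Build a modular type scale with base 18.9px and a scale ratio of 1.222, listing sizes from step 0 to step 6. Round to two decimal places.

Step 0: 18.9px
Step 1: 18.9 × 1.222 = 23.10
Step 2: 18.9 × 1.222² = 28.22
Step 3: 18.9 × 1.222³ = 34.49
Step 4: 18.9 × 1.222⁴ = 42.15
Step 5: 18.9 × 1.222⁵ = 51.50
Step 6: 18.9 × 1.222⁶ = 62.93

18.90px, 23.10px, 28.22px, 34.49px, 42.15px, 51.50px, 62.93px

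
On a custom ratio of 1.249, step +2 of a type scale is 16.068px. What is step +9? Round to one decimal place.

76.2px

The gap is 9 − (2) = 7 steps, so the factor is 1.249^7.
16.068 × 1.249⁷ = 16.068 × 4.74173 ≈ 76.190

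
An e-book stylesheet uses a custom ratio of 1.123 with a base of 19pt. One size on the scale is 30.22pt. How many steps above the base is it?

4

1.123ⁿ = 30.22 / 19 = 1.5905
n = ln(1.5905) / ln(1.123) = 0.4641 / 0.1160 ≈ 4.00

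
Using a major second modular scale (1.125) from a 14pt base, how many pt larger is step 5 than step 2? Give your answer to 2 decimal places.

7.51pt

Step 2: 14.0 × 1.125² = 17.7188pt
Step 5: 14.0 × 1.125⁵ = 25.2285pt
Difference: 25.2285 − 17.7188 = 7.5097pt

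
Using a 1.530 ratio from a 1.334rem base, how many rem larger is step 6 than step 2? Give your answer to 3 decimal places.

Step 2: 1.334 × 1.530² = 3.12276rem
Step 6: 1.334 × 1.530⁶ = 17.11214rem
Difference: 17.11214 − 3.12276 = 13.98938rem

13.989rem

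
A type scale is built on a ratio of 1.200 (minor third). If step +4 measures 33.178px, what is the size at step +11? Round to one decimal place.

The gap is 11 − (4) = 7 steps, so the factor is 1.200^7.
33.178 × 1.200⁷ = 33.178 × 3.58318 ≈ 118.883

118.9px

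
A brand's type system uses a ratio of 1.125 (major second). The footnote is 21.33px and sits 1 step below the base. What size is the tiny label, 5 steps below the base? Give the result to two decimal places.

Moving from step -1 to step -5 is 4 steps down, so divide by r⁴.
21.33 ÷ 1.125⁴ = 21.33 ÷ 1.60181 ≈ 13.316

13.32px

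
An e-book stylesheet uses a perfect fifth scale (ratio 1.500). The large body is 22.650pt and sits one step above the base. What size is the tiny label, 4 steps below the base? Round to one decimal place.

3.0pt

Moving from step +1 to step -4 is 5 steps down, so divide by r⁵.
22.650 ÷ 1.500⁵ = 22.650 ÷ 7.59375 ≈ 2.983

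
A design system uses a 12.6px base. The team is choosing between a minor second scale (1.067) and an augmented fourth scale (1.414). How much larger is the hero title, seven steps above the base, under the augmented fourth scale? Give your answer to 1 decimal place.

Minor second: 12.6 × 1.067⁷ = 19.839px
Augmented fourth: 12.6 × 1.414⁷ = 142.402px
Difference: 142.402 − 19.839 = 122.563px

122.6px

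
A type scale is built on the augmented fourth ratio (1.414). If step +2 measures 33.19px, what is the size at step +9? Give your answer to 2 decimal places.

375.11px

Moving from step +2 to step +9 is 7 steps up, so multiply by r⁷.
33.19 × 1.414⁷ = 33.19 × 11.30175 ≈ 375.105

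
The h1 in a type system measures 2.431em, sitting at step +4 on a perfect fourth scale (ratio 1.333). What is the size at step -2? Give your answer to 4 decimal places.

0.4333em

Moving from step +4 to step -2 is 6 steps down, so divide by r⁶.
2.431 ÷ 1.333⁶ = 2.431 ÷ 5.61023 ≈ 0.4333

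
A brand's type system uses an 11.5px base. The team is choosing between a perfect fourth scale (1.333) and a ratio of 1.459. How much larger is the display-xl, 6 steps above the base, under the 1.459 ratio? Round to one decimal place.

46.4px

Perfect fourth: 11.5 × 1.333⁶ = 64.518px
At 1.459: 11.5 × 1.459⁶ = 110.925px
Difference: 110.925 − 64.518 = 46.407px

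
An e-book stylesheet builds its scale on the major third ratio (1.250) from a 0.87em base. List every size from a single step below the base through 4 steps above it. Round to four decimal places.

Step -1: 0.87 ÷ 1.250 = 0.6960
Step 0: 0.87em
Step 1: 0.87 × 1.250 = 1.0875
Step 2: 0.87 × 1.250² = 1.3594
Step 3: 0.87 × 1.250³ = 1.6992
Step 4: 0.87 × 1.250⁴ = 2.1240

0.6960em, 0.8700em, 1.0875em, 1.3594em, 1.6992em, 2.1240em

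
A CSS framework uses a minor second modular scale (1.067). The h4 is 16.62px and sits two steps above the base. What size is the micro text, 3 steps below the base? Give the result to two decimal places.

The gap is -3 − (2) = -5 steps, so the factor is 1.067^-5.
16.62 ÷ 1.067⁵ = 16.62 ÷ 1.38300 ≈ 12.017

12.02px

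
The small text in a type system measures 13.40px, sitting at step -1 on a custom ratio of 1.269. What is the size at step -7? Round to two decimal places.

3.21px

Moving from step -1 to step -7 is 6 steps down, so divide by r⁶.
13.40 ÷ 1.269⁶ = 13.40 ÷ 4.17609 ≈ 3.209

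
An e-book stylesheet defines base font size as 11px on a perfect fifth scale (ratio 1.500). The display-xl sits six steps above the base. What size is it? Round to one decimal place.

A modular type scale is a geometric sequence: sizeₙ = base × rⁿ.
11.0 × 1.500⁶ = 11.0 × 11.39062 ≈ 125.30

125.3px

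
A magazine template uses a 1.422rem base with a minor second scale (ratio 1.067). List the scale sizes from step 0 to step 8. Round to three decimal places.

Step 0: 1.422rem
Step 1: 1.422 × 1.067 = 1.517
Step 2: 1.422 × 1.067² = 1.619
Step 3: 1.422 × 1.067³ = 1.727
Step 4: 1.422 × 1.067⁴ = 1.843
Step 5: 1.422 × 1.067⁵ = 1.967
Step 6: 1.422 × 1.067⁶ = 2.098
Step 7: 1.422 × 1.067⁷ = 2.239
Step 8: 1.422 × 1.067⁸ = 2.389

1.422rem, 1.517rem, 1.619rem, 1.727rem, 1.843rem, 1.967rem, 2.098rem, 2.239rem, 2.389rem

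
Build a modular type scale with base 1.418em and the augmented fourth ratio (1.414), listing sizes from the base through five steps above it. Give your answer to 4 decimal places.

Step 0: 1.418em
Step 1: 1.418 × 1.414 = 2.0051
Step 2: 1.418 × 1.414² = 2.8351
Step 3: 1.418 × 1.414³ = 4.0089
Step 4: 1.418 × 1.414⁴ = 5.6686
Step 5: 1.418 × 1.414⁵ = 8.0154

1.4180em, 2.0051em, 2.8351em, 4.0089em, 5.6686em, 8.0154em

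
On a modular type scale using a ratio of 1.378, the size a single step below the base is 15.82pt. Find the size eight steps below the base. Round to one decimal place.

15.82 ÷ 1.378⁷ = 15.82 ÷ 9.43506 ≈ 1.677

1.7pt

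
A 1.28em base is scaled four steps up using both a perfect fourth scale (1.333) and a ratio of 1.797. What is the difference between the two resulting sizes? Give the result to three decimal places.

9.306em

Perfect fourth: 1.28 × 1.333⁴ = 4.04139em
At 1.797: 1.28 × 1.797⁴ = 13.34757em
Difference: 13.34757 − 4.04139 = 9.30618em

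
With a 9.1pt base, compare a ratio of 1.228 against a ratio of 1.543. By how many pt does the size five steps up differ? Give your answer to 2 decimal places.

54.18pt

At 1.228: 9.1 × 1.228⁵ = 25.4117pt
At 1.543: 9.1 × 1.543⁵ = 79.5923pt
Difference: 79.5923 − 25.4117 = 54.1806pt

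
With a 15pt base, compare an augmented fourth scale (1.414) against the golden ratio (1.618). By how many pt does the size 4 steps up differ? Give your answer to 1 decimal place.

42.8pt

Augmented fourth: 15.0 × 1.414⁴ = 59.964pt
Golden ratio: 15.0 × 1.618⁴ = 102.803pt
Difference: 102.803 − 59.964 = 42.839pt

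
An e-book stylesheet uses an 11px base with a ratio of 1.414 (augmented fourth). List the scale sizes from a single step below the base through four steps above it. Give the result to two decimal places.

7.78px, 11.00px, 15.55px, 21.99px, 31.10px, 43.97px

Step -1: 11.0 ÷ 1.414 = 7.78
Step 0: 11px
Step 1: 11.0 × 1.414 = 15.55
Step 2: 11.0 × 1.414² = 21.99
Step 3: 11.0 × 1.414³ = 31.10
Step 4: 11.0 × 1.414⁴ = 43.97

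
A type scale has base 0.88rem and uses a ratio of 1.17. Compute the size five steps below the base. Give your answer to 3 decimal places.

0.88 ÷ 1.17⁵ = 0.88 ÷ 2.19245 ≈ 0.401

0.401rem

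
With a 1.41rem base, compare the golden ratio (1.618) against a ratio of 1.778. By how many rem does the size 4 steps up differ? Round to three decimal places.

4.428rem

Golden ratio: 1.41 × 1.618⁴ = 9.66347rem
At 1.778: 1.41 × 1.778⁴ = 14.09114rem
Difference: 14.09114 − 9.66347 = 4.42767rem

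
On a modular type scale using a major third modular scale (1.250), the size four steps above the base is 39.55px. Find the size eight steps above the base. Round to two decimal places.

39.55 × 1.250⁴ = 39.55 × 2.44141 ≈ 96.558

96.56px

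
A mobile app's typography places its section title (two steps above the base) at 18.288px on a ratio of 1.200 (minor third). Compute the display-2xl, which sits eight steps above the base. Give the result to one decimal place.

54.6px

18.288 × 1.200⁶ = 18.288 × 2.98598 ≈ 54.608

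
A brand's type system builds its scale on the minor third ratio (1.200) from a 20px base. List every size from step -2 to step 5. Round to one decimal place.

13.9px, 16.7px, 20.0px, 24.0px, 28.8px, 34.6px, 41.5px, 49.8px

Step -2: 20.0 ÷ 1.200² = 13.9
Step -1: 20.0 ÷ 1.200 = 16.7
Step 0: 20px
Step 1: 20.0 × 1.200 = 24.0
Step 2: 20.0 × 1.200² = 28.8
Step 3: 20.0 × 1.200³ = 34.6
Step 4: 20.0 × 1.200⁴ = 41.5
Step 5: 20.0 × 1.200⁵ = 49.8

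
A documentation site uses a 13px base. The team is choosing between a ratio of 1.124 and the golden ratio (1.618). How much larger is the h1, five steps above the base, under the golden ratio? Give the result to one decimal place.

At 1.124: 13.0 × 1.124⁵ = 23.322px
Golden ratio: 13.0 × 1.618⁵ = 144.157px
Difference: 144.157 − 23.322 = 120.835px

120.8px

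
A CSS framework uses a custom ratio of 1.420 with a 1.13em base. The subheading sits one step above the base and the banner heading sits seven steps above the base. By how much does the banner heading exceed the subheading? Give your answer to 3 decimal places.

Step 1: 1.13 × 1.420 = 1.60460em
Step 7: 1.13 × 1.420⁷ = 13.15518em
Difference: 13.15518 − 1.60460 = 11.55058em

11.551em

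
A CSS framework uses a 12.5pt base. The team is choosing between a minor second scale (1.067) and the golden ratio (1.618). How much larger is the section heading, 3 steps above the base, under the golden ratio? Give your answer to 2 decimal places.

37.76pt

Minor second: 12.5 × 1.067³ = 15.1846pt
Golden ratio: 12.5 × 1.618³ = 52.9475pt
Difference: 52.9475 − 15.1846 = 37.7629pt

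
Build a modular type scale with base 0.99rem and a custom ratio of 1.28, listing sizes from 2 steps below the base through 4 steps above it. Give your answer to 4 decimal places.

0.6042rem, 0.7734rem, 0.9900rem, 1.2672rem, 1.6220rem, 2.0762rem, 2.6575rem

Step -2: 0.99 ÷ 1.28² = 0.6042
Step -1: 0.99 ÷ 1.28 = 0.7734
Step 0: 0.99rem
Step 1: 0.99 × 1.28 = 1.2672
Step 2: 0.99 × 1.28² = 1.6220
Step 3: 0.99 × 1.28³ = 2.0762
Step 4: 0.99 × 1.28⁴ = 2.6575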